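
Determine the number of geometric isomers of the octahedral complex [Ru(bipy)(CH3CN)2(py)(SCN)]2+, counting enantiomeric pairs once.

4

The six octahedral sites form three mutually perpendicular trans pairs.
Each bipy is bidentate and must span two cis positions.
There are 4 geometric isomers: CH3CN trans; CH3CN cis (3 arrangements, 2 chiral).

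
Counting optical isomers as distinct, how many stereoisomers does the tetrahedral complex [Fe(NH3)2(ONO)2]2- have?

In a tetrahedral complex all four positions are equivalent and every pair of ligands is adjacent — there is no cis/trans distinction.
Only one geometric arrangement is possible.

1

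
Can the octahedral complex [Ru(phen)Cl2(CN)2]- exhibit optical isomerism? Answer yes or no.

An octahedron has six vertices in three trans pairs; every non-trans pair is cis.
Each phen is bidentate and must span two cis positions.
The distinct arrangements are (3 in all): Cl cis, CN trans; Cl cis, CN cis (chiral); Cl trans, CN cis.
One of these lacks any improper symmetry element and so occurs as an enantiomeric pair, giving 3 + 1 = 4 stereoisomers in total.

yes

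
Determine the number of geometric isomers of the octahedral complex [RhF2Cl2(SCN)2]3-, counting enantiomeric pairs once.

In an octahedral complex each vertex has one trans partner and four cis neighbours.
There are 5 geometric isomers: F trans, Cl trans, SCN trans; F cis, Cl trans, SCN cis; F cis, Cl cis, SCN trans; F cis, Cl cis, SCN cis (chiral); F trans, Cl cis, SCN cis.

5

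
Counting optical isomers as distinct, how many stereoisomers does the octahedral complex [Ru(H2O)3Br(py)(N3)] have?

5

Systematic placement gives 4 geometric isomers: H2O mer (3 arrangements); H2O fac (chiral).
One of these lacks any improper symmetry element and so occurs as an enantiomeric pair, giving 4 + 1 = 5 stereoisomers in total.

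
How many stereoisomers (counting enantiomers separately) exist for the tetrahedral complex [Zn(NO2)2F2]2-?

Only one geometric arrangement is possible.

1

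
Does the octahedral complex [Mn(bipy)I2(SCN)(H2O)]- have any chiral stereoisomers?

yes

An octahedron has six vertices in three trans pairs; every non-trans pair is cis.
Each bipy is bidentate and must span two cis positions.
Working through the distinct placements yields 4 geometric isomers: I cis (3 arrangements, 2 chiral); I trans.
Of these, 2 lack any improper symmetry element and so occur as enantiomeric pairs, giving 4 + 2 = 6 stereoisomers in total.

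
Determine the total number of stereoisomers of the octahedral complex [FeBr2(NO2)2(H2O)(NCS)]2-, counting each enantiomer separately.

There are 6 geometric isomers: Br trans, NO2 trans; Br trans, NO2 cis; Br cis, NO2 trans; Br cis, NO2 cis (3 arrangements, 2 chiral).
Of these, 2 lack any improper symmetry element and so occur as enantiomeric pairs, giving 6 + 2 = 8 stereoisomers in total.

8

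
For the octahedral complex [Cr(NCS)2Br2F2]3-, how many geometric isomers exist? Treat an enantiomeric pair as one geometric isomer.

5

The six octahedral sites form three mutually perpendicular trans pairs.
The distinct arrangements are (5 in all): NCS trans, Br trans, F trans; NCS cis, Br trans, F cis; NCS trans, Br cis, F cis; NCS cis, Br cis, F cis (chiral); NCS cis, Br cis, F trans.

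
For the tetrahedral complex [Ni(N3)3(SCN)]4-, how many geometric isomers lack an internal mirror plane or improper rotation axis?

Only one geometric arrangement is possible.

0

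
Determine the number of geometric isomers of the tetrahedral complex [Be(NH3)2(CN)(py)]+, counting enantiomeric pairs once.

1

In a tetrahedral complex all four positions are equivalent and every pair of ligands is adjacent — there is no cis/trans distinction.
Only one geometric arrangement is possible.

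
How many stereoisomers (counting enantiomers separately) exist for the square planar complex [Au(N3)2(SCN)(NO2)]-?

2

A square has two trans pairs of vertices; adjacent vertices are cis.
Systematic placement gives 2 geometric isomers: N3 cis; N3 trans.
Each arrangement has an internal mirror plane or centre of symmetry, so none is chiral.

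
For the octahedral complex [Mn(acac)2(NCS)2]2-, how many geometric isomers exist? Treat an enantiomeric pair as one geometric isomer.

An octahedron has six vertices in three trans pairs; every non-trans pair is cis.
Each acac is bidentate and must span two cis positions.
There are 2 geometric isomers: NCS trans; NCS cis (chiral).

2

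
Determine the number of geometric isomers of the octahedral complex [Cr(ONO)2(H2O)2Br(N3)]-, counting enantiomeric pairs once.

Systematic placement gives 6 geometric isomers: ONO trans, H2O cis; ONO cis, H2O cis (3 arrangements, 2 chiral); ONO trans, H2O trans; ONO cis, H2O trans.

6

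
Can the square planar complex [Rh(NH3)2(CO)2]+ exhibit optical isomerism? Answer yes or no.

In a square planar complex each vertex has one trans partner and two cis neighbours.
There are 2 geometric isomers: NH3 cis; NH3 trans.
Each arrangement has an internal mirror plane or centre of symmetry, so none is chiral.

no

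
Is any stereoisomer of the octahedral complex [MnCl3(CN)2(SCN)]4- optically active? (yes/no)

no

There are 3 geometric isomers: Cl mer, CN trans; Cl fac, CN cis; Cl mer, CN cis.
Each arrangement has an internal mirror plane or centre of symmetry, so none is chiral.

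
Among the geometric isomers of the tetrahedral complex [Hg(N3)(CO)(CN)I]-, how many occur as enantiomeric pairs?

All four vertices of a tetrahedron are equivalent and mutually adjacent, so cis/trans isomerism cannot arise.
Only one geometric arrangement is possible; it has no improper symmetry element, so it exists as a pair of enantiomers (2 stereoisomers).

1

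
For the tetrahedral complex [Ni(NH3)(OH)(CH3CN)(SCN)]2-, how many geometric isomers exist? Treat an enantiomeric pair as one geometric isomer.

1

In a tetrahedral complex all four positions are equivalent and every pair of ligands is adjacent — there is no cis/trans distinction.
Only one geometric arrangement is possible; it has no improper symmetry element, so it exists as a pair of enantiomers (2 stereoisomers).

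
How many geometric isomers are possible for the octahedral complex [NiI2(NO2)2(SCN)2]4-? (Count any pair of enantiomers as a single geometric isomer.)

5

Systematic placement gives 5 geometric isomers: I trans, NO2 trans, SCN trans; I trans, NO2 cis, SCN cis; I cis, NO2 cis, SCN trans; I cis, NO2 cis, SCN cis (chiral); I cis, NO2 trans, SCN cis.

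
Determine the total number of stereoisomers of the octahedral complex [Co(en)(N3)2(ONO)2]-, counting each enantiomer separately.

The six octahedral sites form three mutually perpendicular trans pairs.
Each en is bidentate and must span two cis positions.
The distinct arrangements are (3 in all): N3 trans, ONO cis; N3 cis, ONO cis (chiral); N3 cis, ONO trans.
One of these lacks any improper symmetry element and so occurs as an enantiomeric pair, giving 3 + 1 = 4 stereoisomers in total.

4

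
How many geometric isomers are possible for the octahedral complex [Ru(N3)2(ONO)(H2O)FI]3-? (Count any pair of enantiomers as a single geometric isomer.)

An octahedron has six vertices in three trans pairs; every non-trans pair is cis.
Exhaustive case analysis gives 9 geometric isomers.

9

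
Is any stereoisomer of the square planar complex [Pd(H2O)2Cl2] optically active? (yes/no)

A square has two trans pairs of vertices; adjacent vertices are cis.
The distinct arrangements are (2 in all): H2O cis; H2O trans.
Each arrangement has an internal mirror plane or centre of symmetry, so none is chiral.

no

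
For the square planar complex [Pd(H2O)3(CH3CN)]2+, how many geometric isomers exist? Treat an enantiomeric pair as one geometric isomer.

In a square planar complex each vertex has one trans partner and two cis neighbours.
Only one geometric arrangement is possible.

1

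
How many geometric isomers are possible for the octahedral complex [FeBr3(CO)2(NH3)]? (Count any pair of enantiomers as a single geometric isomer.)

The six octahedral sites form three mutually perpendicular trans pairs.
There are 3 geometric isomers: Br mer, CO cis; Br mer, CO trans; Br fac, CO cis.

3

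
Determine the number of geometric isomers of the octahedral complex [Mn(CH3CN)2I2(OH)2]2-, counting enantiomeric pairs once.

The six octahedral sites form three mutually perpendicular trans pairs.
The distinct arrangements are (5 in all): CH3CN trans, I trans, OH trans; CH3CN trans, I cis, OH cis; CH3CN cis, I cis, OH trans; CH3CN cis, I cis, OH cis (chiral); CH3CN cis, I trans, OH cis.

5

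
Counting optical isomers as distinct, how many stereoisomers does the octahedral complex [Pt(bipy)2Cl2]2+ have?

An octahedron has six vertices in three trans pairs; every non-trans pair is cis.
Each bipy is bidentate and must span two cis positions.
There are 2 geometric isomers: Cl trans; Cl cis (chiral).
One of these lacks any improper symmetry element and so occurs as an enantiomeric pair, giving 2 + 1 = 3 stereoisomers in total.

3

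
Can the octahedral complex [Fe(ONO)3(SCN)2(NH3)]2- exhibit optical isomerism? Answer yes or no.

no

In an octahedral complex each vertex has one trans partner and four cis neighbours.
The distinct arrangements are (3 in all): ONO mer, SCN trans; ONO fac, SCN cis; ONO mer, SCN cis.
Each arrangement has an internal mirror plane or centre of symmetry, so none is chiral.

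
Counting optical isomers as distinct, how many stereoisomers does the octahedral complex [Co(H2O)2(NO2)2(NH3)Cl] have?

8

An octahedron has six vertices in three trans pairs; every non-trans pair is cis.
Working through the distinct placements yields 6 geometric isomers: H2O cis, NO2 trans; H2O cis, NO2 cis (3 arrangements, 2 chiral); H2O trans, NO2 trans; H2O trans, NO2 cis.
Of these, 2 lack any improper symmetry element and so occur as enantiomeric pairs, giving 6 + 2 = 8 stereoisomers in total.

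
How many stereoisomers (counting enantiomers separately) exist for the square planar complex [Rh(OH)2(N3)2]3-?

A square has two trans pairs of vertices; adjacent vertices are cis.
There are 2 geometric isomers: OH cis; OH trans.
Each arrangement has an internal mirror plane or centre of symmetry, so none is chiral.

2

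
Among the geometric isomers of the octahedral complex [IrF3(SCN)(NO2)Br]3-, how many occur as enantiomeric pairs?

In an octahedral complex each vertex has one trans partner and four cis neighbours.
Systematic placement gives 4 geometric isomers: F mer (3 arrangements); F fac (chiral).
One of these lacks any improper symmetry element and so occurs as an enantiomeric pair, giving 4 + 1 = 5 stereoisomers in total.

1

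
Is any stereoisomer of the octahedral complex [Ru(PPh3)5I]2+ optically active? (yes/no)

no

In an octahedral complex each vertex has one trans partner and four cis neighbours.
Only one geometric arrangement is possible.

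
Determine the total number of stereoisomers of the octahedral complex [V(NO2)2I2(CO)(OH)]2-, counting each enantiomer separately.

There are 6 geometric isomers: NO2 cis, I cis (3 arrangements, 2 chiral); NO2 trans, I cis; NO2 cis, I trans; NO2 trans, I trans.
Of these, 2 lack any improper symmetry element and so occur as enantiomeric pairs, giving 6 + 2 = 8 stereoisomers in total.

8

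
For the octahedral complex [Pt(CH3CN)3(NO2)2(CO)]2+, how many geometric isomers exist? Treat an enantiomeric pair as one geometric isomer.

An octahedron has six vertices in three trans pairs; every non-trans pair is cis.
There are 3 geometric isomers: CH3CN mer, NO2 trans; CH3CN mer, NO2 cis; CH3CN fac, NO2 cis.

3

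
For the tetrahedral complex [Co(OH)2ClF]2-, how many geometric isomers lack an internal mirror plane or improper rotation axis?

0

In a tetrahedral complex all four positions are equivalent and every pair of ligands is adjacent — there is no cis/trans distinction.
Only one geometric arrangement is possible.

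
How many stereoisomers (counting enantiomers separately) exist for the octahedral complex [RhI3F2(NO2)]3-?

The six octahedral sites form three mutually perpendicular trans pairs.
There are 3 geometric isomers: I mer, F trans; I fac, F cis; I mer, F cis.
Each arrangement has an internal mirror plane or centre of symmetry, so none is chiral.

3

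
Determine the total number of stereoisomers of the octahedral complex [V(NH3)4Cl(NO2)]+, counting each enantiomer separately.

2

An octahedron has six vertices in three trans pairs; every non-trans pair is cis.
The distinct arrangements are (2 in all): Cl and NO2 mutually cis; Cl and NO2 mutually trans.
Each arrangement has an internal mirror plane or centre of symmetry, so none is chiral.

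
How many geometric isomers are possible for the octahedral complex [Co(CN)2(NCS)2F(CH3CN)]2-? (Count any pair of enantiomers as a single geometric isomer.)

6

In an octahedral complex each vertex has one trans partner and four cis neighbours.
The distinct arrangements are (6 in all): CN cis, NCS trans; CN cis, NCS cis (3 arrangements, 2 chiral); CN trans, NCS trans; CN trans, NCS cis.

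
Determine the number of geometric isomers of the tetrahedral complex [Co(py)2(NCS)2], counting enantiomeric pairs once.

1

In a tetrahedral complex all four positions are equivalent and every pair of ligands is adjacent — there is no cis/trans distinction.
Only one geometric arrangement is possible.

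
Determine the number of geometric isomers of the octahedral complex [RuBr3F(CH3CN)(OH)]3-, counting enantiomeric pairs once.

The distinct arrangements are (4 in all): Br mer (3 arrangements); Br fac (chiral).

4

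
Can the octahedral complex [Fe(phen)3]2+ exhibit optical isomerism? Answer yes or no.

yes

The six octahedral sites form three mutually perpendicular trans pairs.
Each phen is bidentate and must span two cis positions.
Only one geometric arrangement is possible; it has no improper symmetry element, so it exists as a pair of enantiomers (2 stereoisomers).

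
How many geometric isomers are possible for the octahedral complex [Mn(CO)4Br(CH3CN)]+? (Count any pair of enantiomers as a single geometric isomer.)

Working through the distinct placements yields 2 geometric isomers: Br and CH3CN mutually trans; Br and CH3CN mutually cis.

2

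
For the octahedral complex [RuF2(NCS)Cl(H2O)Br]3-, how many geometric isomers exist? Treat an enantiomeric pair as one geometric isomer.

9

The six octahedral sites form three mutually perpendicular trans pairs.
Exhaustive case analysis gives 9 geometric isomers.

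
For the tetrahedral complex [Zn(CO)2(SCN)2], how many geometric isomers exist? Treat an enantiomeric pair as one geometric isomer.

1

In a tetrahedral complex all four positions are equivalent and every pair of ligands is adjacent — there is no cis/trans distinction.
Only one geometric arrangement is possible.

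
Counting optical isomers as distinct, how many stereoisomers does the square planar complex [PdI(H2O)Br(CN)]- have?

3

A square has two trans pairs of vertices; adjacent vertices are cis.
Working through the distinct placements yields 3 geometric isomers: (Br/H2O trans, CN/I trans); (Br/I trans, CN/H2O trans); (Br/CN trans, H2O/I trans).
Each arrangement has an internal mirror plane or centre of symmetry, so none is chiral.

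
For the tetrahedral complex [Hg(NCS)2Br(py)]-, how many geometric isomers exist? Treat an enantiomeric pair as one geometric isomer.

1

All four vertices of a tetrahedron are equivalent and mutually adjacent, so cis/trans isomerism cannot arise.
Only one geometric arrangement is possible.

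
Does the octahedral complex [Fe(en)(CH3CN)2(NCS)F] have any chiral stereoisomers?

yes

The six octahedral sites form three mutually perpendicular trans pairs.
Each en is bidentate and must span two cis positions.
There are 4 geometric isomers: CH3CN trans; CH3CN cis (3 arrangements, 2 chiral).
Of these, 2 lack any improper symmetry element and so occur as enantiomeric pairs, giving 4 + 2 = 6 stereoisomers in total.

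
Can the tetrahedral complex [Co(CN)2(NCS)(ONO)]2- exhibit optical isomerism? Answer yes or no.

In a tetrahedral complex all four positions are equivalent and every pair of ligands is adjacent — there is no cis/trans distinction.
Only one geometric arrangement is possible.

no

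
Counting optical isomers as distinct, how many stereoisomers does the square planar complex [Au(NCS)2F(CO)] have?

2

A square has two trans pairs of vertices; adjacent vertices are cis.
Systematic placement gives 2 geometric isomers: NCS cis; NCS trans.
Each arrangement has an internal mirror plane or centre of symmetry, so none is chiral.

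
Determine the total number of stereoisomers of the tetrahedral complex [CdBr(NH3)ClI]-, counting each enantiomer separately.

2

In a tetrahedral complex all four positions are equivalent and every pair of ligands is adjacent — there is no cis/trans distinction.
Only one geometric arrangement is possible; it has no improper symmetry element, so it exists as a pair of enantiomers (2 stereoisomers).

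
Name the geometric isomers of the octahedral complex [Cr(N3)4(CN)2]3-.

Systematic placement gives 2 geometric isomers: CN trans; CN cis.

cis and trans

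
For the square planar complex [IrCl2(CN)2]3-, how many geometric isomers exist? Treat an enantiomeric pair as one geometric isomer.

Working through the distinct placements yields 2 geometric isomers: Cl cis; Cl trans.

2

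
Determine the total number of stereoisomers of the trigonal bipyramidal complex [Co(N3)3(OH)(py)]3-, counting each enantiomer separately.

In a trigonal bipyramid the two axial positions differ from the three equatorial ones.
There are 4 geometric isomers: OH equatorial, py equatorial; OH axial, py equatorial; OH equatorial, py axial; OH axial, py axial.
Each arrangement has an internal mirror plane or centre of symmetry, so none is chiral.

4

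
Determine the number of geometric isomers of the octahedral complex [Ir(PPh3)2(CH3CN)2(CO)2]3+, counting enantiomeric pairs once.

5

In an octahedral complex each vertex has one trans partner and four cis neighbours.
Working through the distinct placements yields 5 geometric isomers: PPh3 trans, CH3CN trans, CO trans; PPh3 cis, CH3CN trans, CO cis; PPh3 trans, CH3CN cis, CO cis; PPh3 cis, CH3CN cis, CO cis (chiral); PPh3 cis, CH3CN cis, CO trans.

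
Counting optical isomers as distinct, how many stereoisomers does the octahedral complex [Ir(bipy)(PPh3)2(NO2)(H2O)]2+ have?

6

The six octahedral sites form three mutually perpendicular trans pairs.
Each bipy is bidentate and must span two cis positions.
Working through the distinct placements yields 4 geometric isomers: PPh3 cis (3 arrangements, 2 chiral); PPh3 trans.
Of these, 2 lack any improper symmetry element and so occur as enantiomeric pairs, giving 4 + 2 = 6 stereoisomers in total.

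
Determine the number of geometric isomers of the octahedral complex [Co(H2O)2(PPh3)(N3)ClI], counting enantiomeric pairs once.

9

The six octahedral sites form three mutually perpendicular trans pairs.
Systematic enumeration (placing each ligand type in turn and discarding arrangements equivalent by rotation or reflection) gives 9 geometric isomers.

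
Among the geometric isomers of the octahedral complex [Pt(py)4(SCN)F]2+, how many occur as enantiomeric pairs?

0

There are 2 geometric isomers: SCN and F mutually trans; SCN and F mutually cis.
Each arrangement has an internal mirror plane or centre of symmetry, so none is chiral.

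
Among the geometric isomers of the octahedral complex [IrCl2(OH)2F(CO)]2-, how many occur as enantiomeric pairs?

2

An octahedron has six vertices in three trans pairs; every non-trans pair is cis.
Working through the distinct placements yields 6 geometric isomers: Cl cis, OH trans; Cl cis, OH cis (3 arrangements, 2 chiral); Cl trans, OH trans; Cl trans, OH cis.
Of these, 2 lack any improper symmetry element and so occur as enantiomeric pairs, giving 6 + 2 = 8 stereoisomers in total.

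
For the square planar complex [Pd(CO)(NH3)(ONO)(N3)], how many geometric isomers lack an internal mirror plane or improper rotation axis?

A square has two trans pairs of vertices; adjacent vertices are cis.
The distinct arrangements are (3 in all): (CO/NH3 trans, N3/ONO trans); (CO/ONO trans, N3/NH3 trans); (CO/N3 trans, NH3/ONO trans).
Each arrangement has an internal mirror plane or centre of symmetry, so none is chiral.

0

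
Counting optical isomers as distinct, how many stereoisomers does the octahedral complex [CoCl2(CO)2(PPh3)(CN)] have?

In an octahedral complex each vertex has one trans partner and four cis neighbours.
The distinct arrangements are (6 in all): Cl cis, CO cis (3 arrangements, 2 chiral); Cl trans, CO cis; Cl cis, CO trans; Cl trans, CO trans.
Of these, 2 lack any improper symmetry element and so occur as enantiomeric pairs, giving 6 + 2 = 8 stereoisomers in total.

8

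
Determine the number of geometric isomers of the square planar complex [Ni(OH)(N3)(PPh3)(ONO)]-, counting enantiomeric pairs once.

In a square planar complex each vertex has one trans partner and two cis neighbours.
The distinct arrangements are (3 in all): (N3/ONO trans, OH/PPh3 trans); (N3/PPh3 trans, OH/ONO trans); (N3/OH trans, ONO/PPh3 trans).

3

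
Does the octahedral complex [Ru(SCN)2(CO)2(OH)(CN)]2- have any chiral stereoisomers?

yes

In an octahedral complex each vertex has one trans partner and four cis neighbours.
Working through the distinct placements yields 6 geometric isomers: SCN trans, CO cis; SCN cis, CO cis (3 arrangements, 2 chiral); SCN trans, CO trans; SCN cis, CO trans.
Of these, 2 lack any improper symmetry element and so occur as enantiomeric pairs, giving 6 + 2 = 8 stereoisomers in total.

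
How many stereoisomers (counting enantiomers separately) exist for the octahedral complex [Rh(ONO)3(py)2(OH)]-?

3

The six octahedral sites form three mutually perpendicular trans pairs.
The distinct arrangements are (3 in all): ONO mer, py trans; ONO fac, py cis; ONO mer, py cis.
Each arrangement has an internal mirror plane or centre of symmetry, so none is chiral.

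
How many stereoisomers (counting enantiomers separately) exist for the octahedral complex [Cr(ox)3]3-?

An octahedron has six vertices in three trans pairs; every non-trans pair is cis.
Each ox is bidentate and must span two cis positions.
Only one geometric arrangement is possible; it has no improper symmetry element, so it exists as a pair of enantiomers (2 stereoisomers).

2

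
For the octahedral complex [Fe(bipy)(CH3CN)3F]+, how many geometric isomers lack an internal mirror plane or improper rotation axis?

An octahedron has six vertices in three trans pairs; every non-trans pair is cis.
Each bipy is bidentate and must span two cis positions.
The distinct arrangements are (2 in all): CH3CN mer; CH3CN fac.
Each arrangement has an internal mirror plane or centre of symmetry, so none is chiral.

0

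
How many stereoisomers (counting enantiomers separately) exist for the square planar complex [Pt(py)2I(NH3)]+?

A square has two trans pairs of vertices; adjacent vertices are cis.
The distinct arrangements are (2 in all): py cis; py trans.
Each arrangement has an internal mirror plane or centre of symmetry, so none is chiral.

2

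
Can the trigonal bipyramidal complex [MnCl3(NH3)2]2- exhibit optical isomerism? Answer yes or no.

In a trigonal bipyramid the two axial positions differ from the three equatorial ones.
Working through the distinct placements yields 3 geometric isomers: NH3 both equatorial; NH3 one axial, one equatorial; NH3 both axial.
Each arrangement has an internal mirror plane or centre of symmetry, so none is chiral.

no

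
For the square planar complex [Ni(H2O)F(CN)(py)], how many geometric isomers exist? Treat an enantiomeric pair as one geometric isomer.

3

There are 3 geometric isomers: (CN/H2O trans, F/py trans); (CN/py trans, F/H2O trans); (CN/F trans, H2O/py trans).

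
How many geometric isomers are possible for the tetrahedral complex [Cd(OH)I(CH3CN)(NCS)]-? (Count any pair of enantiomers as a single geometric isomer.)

All four vertices of a tetrahedron are equivalent and mutually adjacent, so cis/trans isomerism cannot arise.
Only one geometric arrangement is possible; it has no improper symmetry element, so it exists as a pair of enantiomers (2 stereoisomers).

1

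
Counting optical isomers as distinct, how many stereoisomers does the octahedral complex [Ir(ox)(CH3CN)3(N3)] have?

2

Each ox is bidentate and must span two cis positions.
There are 2 geometric isomers: CH3CN mer; CH3CN fac.
Each arrangement has an internal mirror plane or centre of symmetry, so none is chiral.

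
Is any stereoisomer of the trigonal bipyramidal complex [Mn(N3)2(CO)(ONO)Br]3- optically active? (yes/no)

yes

Systematic enumeration (placing each ligand type in turn and discarding arrangements equivalent by rotation or reflection) gives 7 geometric isomers.
Of these, 3 lack any improper symmetry element and so occur as enantiomeric pairs, giving 7 + 3 = 10 stereoisomers in total.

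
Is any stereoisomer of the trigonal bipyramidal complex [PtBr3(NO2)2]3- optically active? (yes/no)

In a trigonal bipyramid the two axial positions differ from the three equatorial ones.
The distinct arrangements are (3 in all): NO2 both equatorial; NO2 one axial, one equatorial; NO2 both axial.
Each arrangement has an internal mirror plane or centre of symmetry, so none is chiral.

no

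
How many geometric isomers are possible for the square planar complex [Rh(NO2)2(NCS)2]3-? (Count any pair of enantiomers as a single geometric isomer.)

In a square planar complex each vertex has one trans partner and two cis neighbours.
The distinct arrangements are (2 in all): NO2 cis; NO2 trans.

2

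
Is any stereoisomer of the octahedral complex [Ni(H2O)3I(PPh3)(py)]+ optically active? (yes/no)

The six octahedral sites form three mutually perpendicular trans pairs.
The distinct arrangements are (4 in all): H2O mer (3 arrangements); H2O fac (chiral).
One of these lacks any improper symmetry element and so occurs as an enantiomeric pair, giving 4 + 1 = 5 stereoisomers in total.

yes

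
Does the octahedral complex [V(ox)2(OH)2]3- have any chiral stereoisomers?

An octahedron has six vertices in three trans pairs; every non-trans pair is cis.
Each ox is bidentate and must span two cis positions.
The distinct arrangements are (2 in all): OH trans; OH cis (chiral).
One of these lacks any improper symmetry element and so occurs as an enantiomeric pair, giving 2 + 1 = 3 stereoisomers in total.

yes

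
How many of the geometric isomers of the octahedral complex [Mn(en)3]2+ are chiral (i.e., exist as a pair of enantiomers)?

The six octahedral sites form three mutually perpendicular trans pairs.
Each en is bidentate and must span two cis positions.
Only one geometric arrangement is possible; it has no improper symmetry element, so it exists as a pair of enantiomers (2 stereoisomers).

1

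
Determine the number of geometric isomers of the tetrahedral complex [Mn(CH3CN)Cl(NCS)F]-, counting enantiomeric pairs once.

Only one geometric arrangement is possible; it has no improper symmetry element, so it exists as a pair of enantiomers (2 stereoisomers).

1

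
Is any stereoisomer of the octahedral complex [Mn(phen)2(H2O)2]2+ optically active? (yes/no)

yes

Each phen is bidentate and must span two cis positions.
Working through the distinct placements yields 2 geometric isomers: H2O trans; H2O cis (chiral).
One of these lacks any improper symmetry element and so occurs as an enantiomeric pair, giving 2 + 1 = 3 stereoisomers in total.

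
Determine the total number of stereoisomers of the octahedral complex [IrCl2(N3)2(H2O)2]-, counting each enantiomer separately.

The six octahedral sites form three mutually perpendicular trans pairs.
Working through the distinct placements yields 5 geometric isomers: Cl trans, N3 trans, H2O trans; Cl trans, N3 cis, H2O cis; Cl cis, N3 trans, H2O cis; Cl cis, N3 cis, H2O cis (chiral); Cl cis, N3 cis, H2O trans.
One of these lacks any improper symmetry element and so occurs as an enantiomeric pair, giving 5 + 1 = 6 stereoisomers in total.

6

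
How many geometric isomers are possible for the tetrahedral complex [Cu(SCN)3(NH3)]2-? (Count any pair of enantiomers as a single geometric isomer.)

All four vertices of a tetrahedron are equivalent and mutually adjacent, so cis/trans isomerism cannot arise.
Only one geometric arrangement is possible.

1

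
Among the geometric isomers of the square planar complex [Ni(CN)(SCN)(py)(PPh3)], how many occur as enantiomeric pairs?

A square has two trans pairs of vertices; adjacent vertices are cis.
Working through the distinct placements yields 3 geometric isomers: (CN/SCN trans, PPh3/py trans); (CN/py trans, PPh3/SCN trans); (CN/PPh3 trans, SCN/py trans).
Each arrangement has an internal mirror plane or centre of symmetry, so none is chiral.

0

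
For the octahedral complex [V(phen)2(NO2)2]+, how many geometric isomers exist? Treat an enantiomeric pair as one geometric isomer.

2

An octahedron has six vertices in three trans pairs; every non-trans pair is cis.
Each phen is bidentate and must span two cis positions.
The distinct arrangements are (2 in all): NO2 trans; NO2 cis (chiral).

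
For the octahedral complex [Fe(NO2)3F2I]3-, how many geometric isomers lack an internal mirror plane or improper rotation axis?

0

Working through the distinct placements yields 3 geometric isomers: NO2 mer, F trans; NO2 mer, F cis; NO2 fac, F cis.
Each arrangement has an internal mirror plane or centre of symmetry, so none is chiral.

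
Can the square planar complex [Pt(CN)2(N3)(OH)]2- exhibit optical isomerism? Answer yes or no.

A square has two trans pairs of vertices; adjacent vertices are cis.
There are 2 geometric isomers: CN cis; CN trans.
Each arrangement has an internal mirror plane or centre of symmetry, so none is chiral.

no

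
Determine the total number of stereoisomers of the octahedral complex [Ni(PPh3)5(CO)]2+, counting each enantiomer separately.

Only one geometric arrangement is possible.

1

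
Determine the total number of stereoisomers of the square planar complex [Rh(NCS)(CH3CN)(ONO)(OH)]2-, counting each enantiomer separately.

A square has two trans pairs of vertices; adjacent vertices are cis.
There are 3 geometric isomers: (CH3CN/OH trans, NCS/ONO trans); (CH3CN/ONO trans, NCS/OH trans); (CH3CN/NCS trans, OH/ONO trans).
Each arrangement has an internal mirror plane or centre of symmetry, so none is chiral.

3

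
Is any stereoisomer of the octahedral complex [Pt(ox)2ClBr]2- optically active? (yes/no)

yes

The six octahedral sites form three mutually perpendicular trans pairs.
Each ox is bidentate and must span two cis positions.
There are 2 geometric isomers: Cl and Br mutually trans; Cl and Br mutually cis (chiral).
One of these lacks any improper symmetry element and so occurs as an enantiomeric pair, giving 2 + 1 = 3 stereoisomers in total.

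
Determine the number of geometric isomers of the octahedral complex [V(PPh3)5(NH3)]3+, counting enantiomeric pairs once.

In an octahedral complex each vertex has one trans partner and four cis neighbours.
Only one geometric arrangement is possible.

1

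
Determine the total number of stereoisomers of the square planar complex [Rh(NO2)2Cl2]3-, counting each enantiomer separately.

In a square planar complex each vertex has one trans partner and two cis neighbours.
There are 2 geometric isomers: NO2 cis; NO2 trans.
Each arrangement has an internal mirror plane or centre of symmetry, so none is chiral.

2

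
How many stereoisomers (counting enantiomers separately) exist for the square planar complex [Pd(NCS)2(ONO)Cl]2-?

A square has two trans pairs of vertices; adjacent vertices are cis.
The distinct arrangements are (2 in all): NCS cis; NCS trans.
Each arrangement has an internal mirror plane or centre of symmetry, so none is chiral.

2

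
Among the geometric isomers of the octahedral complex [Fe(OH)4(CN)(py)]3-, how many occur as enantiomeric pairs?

The six octahedral sites form three mutually perpendicular trans pairs.
The distinct arrangements are (2 in all): CN and py mutually cis; CN and py mutually trans.
Each arrangement has an internal mirror plane or centre of symmetry, so none is chiral.

0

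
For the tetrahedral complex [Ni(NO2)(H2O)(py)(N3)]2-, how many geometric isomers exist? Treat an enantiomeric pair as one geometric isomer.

All four vertices of a tetrahedron are equivalent and mutually adjacent, so cis/trans isomerism cannot arise.
Only one geometric arrangement is possible; it has no improper symmetry element, so it exists as a pair of enantiomers (2 stereoisomers).

1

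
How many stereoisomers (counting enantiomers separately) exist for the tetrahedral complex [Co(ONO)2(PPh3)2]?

All four vertices of a tetrahedron are equivalent and mutually adjacent, so cis/trans isomerism cannot arise.
Only one geometric arrangement is possible.

1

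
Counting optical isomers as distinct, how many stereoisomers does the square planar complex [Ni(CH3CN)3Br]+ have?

1

A square has two trans pairs of vertices; adjacent vertices are cis.
Only one geometric arrangement is possible.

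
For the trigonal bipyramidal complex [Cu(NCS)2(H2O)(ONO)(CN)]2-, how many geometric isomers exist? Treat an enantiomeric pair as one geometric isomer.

7

A trigonal bipyramid has two axial and three equatorial sites, which are chemically inequivalent.
Systematic enumeration (placing each ligand type in turn and discarding arrangements equivalent by rotation or reflection) gives 7 geometric isomers.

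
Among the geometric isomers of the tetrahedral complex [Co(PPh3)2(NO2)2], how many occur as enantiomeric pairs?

0

In a tetrahedral complex all four positions are equivalent and every pair of ligands is adjacent — there is no cis/trans distinction.
Only one geometric arrangement is possible.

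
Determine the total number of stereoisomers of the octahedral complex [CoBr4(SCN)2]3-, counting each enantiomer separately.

There are 2 geometric isomers: SCN trans; SCN cis.
Each arrangement has an internal mirror plane or centre of symmetry, so none is chiral.

2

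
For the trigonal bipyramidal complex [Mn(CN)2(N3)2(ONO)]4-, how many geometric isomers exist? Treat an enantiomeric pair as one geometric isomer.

5

A trigonal bipyramid has two axial and three equatorial sites, which are chemically inequivalent.
Exhaustive case analysis gives 5 geometric isomers.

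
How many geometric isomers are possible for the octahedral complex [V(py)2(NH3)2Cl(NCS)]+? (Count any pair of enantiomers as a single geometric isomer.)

The six octahedral sites form three mutually perpendicular trans pairs.
There are 6 geometric isomers: py trans, NH3 trans; py cis, NH3 cis (3 arrangements, 2 chiral); py trans, NH3 cis; py cis, NH3 trans.

6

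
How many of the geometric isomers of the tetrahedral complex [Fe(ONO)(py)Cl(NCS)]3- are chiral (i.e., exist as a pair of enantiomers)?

Only one geometric arrangement is possible; it has no improper symmetry element, so it exists as a pair of enantiomers (2 stereoisomers).

1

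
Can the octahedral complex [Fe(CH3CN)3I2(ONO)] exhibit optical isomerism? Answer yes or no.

no

The six octahedral sites form three mutually perpendicular trans pairs.
There are 3 geometric isomers: CH3CN mer, I cis; CH3CN mer, I trans; CH3CN fac, I cis.
Each arrangement has an internal mirror plane or centre of symmetry, so none is chiral.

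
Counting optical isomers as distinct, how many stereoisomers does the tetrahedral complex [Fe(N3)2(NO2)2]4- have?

1

In a tetrahedral complex all four positions are equivalent and every pair of ligands is adjacent — there is no cis/trans distinction.
Only one geometric arrangement is possible.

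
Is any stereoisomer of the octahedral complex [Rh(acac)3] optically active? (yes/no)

yes

An octahedron has six vertices in three trans pairs; every non-trans pair is cis.
Each acac is bidentate and must span two cis positions.
Only one geometric arrangement is possible; it has no improper symmetry element, so it exists as a pair of enantiomers (2 stereoisomers).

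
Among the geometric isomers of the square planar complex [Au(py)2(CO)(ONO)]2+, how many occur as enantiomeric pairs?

There are 2 geometric isomers: py cis; py trans.
Each arrangement has an internal mirror plane or centre of symmetry, so none is chiral.

0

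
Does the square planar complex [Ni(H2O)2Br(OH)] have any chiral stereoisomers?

The distinct arrangements are (2 in all): H2O cis; H2O trans.
Each arrangement has an internal mirror plane or centre of symmetry, so none is chiral.

no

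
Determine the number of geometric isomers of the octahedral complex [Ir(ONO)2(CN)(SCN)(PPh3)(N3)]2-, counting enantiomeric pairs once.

The six octahedral sites form three mutually perpendicular trans pairs.
Exhaustive case analysis gives 9 geometric isomers.

9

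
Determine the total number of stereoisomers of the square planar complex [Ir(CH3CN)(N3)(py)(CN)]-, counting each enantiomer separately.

3

Working through the distinct placements yields 3 geometric isomers: (CH3CN/N3 trans, CN/py trans); (CH3CN/py trans, CN/N3 trans); (CH3CN/CN trans, N3/py trans).
Each arrangement has an internal mirror plane or centre of symmetry, so none is chiral.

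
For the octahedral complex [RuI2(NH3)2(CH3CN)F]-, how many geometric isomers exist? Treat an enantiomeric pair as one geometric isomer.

6

Systematic placement gives 6 geometric isomers: I trans, NH3 trans; I cis, NH3 cis (3 arrangements, 2 chiral); I cis, NH3 trans; I trans, NH3 cis.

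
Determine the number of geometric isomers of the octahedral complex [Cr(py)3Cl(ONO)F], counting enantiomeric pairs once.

4

In an octahedral complex each vertex has one trans partner and four cis neighbours.
Working through the distinct placements yields 4 geometric isomers: py mer (3 arrangements); py fac (chiral).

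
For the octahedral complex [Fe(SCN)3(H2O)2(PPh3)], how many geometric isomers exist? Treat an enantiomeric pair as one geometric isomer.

3

An octahedron has six vertices in three trans pairs; every non-trans pair is cis.
Working through the distinct placements yields 3 geometric isomers: SCN mer, H2O trans; SCN mer, H2O cis; SCN fac, H2O cis.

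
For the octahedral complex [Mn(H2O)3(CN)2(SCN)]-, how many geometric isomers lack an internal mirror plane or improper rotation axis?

0

In an octahedral complex each vertex has one trans partner and four cis neighbours.
Working through the distinct placements yields 3 geometric isomers: H2O mer, CN trans; H2O fac, CN cis; H2O mer, CN cis.
Each arrangement has an internal mirror plane or centre of symmetry, so none is chiral.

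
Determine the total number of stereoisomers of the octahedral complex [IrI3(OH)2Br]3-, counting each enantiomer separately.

Working through the distinct placements yields 3 geometric isomers: I mer, OH trans; I fac, OH cis; I mer, OH cis.
Each arrangement has an internal mirror plane or centre of symmetry, so none is chiral.

3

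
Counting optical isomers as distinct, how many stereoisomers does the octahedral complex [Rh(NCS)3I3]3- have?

An octahedron has six vertices in three trans pairs; every non-trans pair is cis.
Working through the distinct placements yields 2 geometric isomers: NCS mer; NCS fac.
Each arrangement has an internal mirror plane or centre of symmetry, so none is chiral.

2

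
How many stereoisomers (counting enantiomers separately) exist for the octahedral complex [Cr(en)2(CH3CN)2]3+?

Each en is bidentate and must span two cis positions.
There are 2 geometric isomers: CH3CN trans; CH3CN cis (chiral).
One of these lacks any improper symmetry element and so occurs as an enantiomeric pair, giving 2 + 1 = 3 stereoisomers in total.

3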